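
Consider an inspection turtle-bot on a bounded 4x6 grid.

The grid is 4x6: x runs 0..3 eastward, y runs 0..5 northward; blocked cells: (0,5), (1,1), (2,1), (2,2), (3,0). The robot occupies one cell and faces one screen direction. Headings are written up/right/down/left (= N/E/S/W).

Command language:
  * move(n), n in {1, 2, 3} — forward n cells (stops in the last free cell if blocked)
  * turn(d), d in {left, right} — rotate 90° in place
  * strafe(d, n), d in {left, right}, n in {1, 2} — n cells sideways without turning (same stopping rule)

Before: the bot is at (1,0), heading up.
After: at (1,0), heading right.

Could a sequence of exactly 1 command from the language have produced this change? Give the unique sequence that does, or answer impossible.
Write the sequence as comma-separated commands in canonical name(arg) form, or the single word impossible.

key: parked at (1,0) the whole time — nothing moves the robot
t0: at (1,0), heading up
1. turn(right) → at (1,0), heading right
no other 1-command option fits: unique.

turn(right)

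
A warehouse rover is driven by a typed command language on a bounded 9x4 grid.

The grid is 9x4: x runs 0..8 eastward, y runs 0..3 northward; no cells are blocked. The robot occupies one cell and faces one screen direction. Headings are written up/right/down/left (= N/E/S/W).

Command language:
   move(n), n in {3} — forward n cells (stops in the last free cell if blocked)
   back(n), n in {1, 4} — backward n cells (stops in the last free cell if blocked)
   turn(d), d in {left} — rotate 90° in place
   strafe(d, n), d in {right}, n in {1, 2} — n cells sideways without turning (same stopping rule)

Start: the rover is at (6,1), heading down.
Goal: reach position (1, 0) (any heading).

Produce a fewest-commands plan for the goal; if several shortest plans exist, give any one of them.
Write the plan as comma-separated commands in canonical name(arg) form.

move(3), turn(left), back(4), back(1)

t0: at (6,1), heading down
[1] after move(3): at (6,0), heading down
[2] after turn(left): at (6,0), heading right
[3] after back(4): at (2,0), heading right
[4] after back(1): at (1,0), heading right
no 3-step plan works, so 4 is optimal.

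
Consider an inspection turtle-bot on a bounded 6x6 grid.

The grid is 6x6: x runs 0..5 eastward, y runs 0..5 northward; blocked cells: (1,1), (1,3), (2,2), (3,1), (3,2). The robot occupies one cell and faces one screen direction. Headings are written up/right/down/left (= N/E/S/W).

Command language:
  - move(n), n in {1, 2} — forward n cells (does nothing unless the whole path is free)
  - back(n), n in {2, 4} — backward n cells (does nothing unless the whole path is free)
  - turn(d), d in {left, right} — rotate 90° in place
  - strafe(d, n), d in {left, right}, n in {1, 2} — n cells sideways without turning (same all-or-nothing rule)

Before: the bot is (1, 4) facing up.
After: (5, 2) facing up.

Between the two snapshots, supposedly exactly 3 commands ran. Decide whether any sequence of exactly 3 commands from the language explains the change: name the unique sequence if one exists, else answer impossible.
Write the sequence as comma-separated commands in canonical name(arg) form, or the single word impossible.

key: heading stays N — no command in the sequence turns
initial: (1, 4) facing up
1. strafe(right, 2) → (3, 4) facing up
2. strafe(right, 2) → (5, 4) facing up
3. back(2) → (5, 2) facing up
all 1000 alternatives checked — unique.

strafe(right, 2), strafe(right, 2), back(2)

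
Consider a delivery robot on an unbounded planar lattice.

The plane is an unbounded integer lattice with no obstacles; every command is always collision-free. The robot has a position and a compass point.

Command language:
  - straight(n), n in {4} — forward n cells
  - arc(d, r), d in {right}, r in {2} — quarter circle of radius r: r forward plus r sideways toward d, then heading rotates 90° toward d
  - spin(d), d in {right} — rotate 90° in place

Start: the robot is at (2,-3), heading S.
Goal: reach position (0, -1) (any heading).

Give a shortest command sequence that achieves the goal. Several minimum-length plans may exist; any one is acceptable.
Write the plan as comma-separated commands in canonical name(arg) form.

spin(right), arc(right, 2)

start: at (2,-3), heading S
[1] after spin(right): at (2,-3), heading W
[2] after arc(right, 2): at (0,-1), heading N
no 1-step plan works, so 2 is optimal.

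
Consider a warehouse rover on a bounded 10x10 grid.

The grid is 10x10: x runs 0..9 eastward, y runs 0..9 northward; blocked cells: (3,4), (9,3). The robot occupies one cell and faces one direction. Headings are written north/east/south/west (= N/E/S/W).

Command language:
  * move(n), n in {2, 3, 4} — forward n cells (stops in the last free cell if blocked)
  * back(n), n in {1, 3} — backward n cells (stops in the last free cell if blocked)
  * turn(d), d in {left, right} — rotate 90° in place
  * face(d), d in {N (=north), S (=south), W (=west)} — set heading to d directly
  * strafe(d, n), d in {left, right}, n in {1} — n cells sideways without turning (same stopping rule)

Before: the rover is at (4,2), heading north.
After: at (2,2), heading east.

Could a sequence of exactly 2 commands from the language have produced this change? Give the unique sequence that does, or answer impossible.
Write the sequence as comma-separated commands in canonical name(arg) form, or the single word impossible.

every 2-command combo misses the target.

impossible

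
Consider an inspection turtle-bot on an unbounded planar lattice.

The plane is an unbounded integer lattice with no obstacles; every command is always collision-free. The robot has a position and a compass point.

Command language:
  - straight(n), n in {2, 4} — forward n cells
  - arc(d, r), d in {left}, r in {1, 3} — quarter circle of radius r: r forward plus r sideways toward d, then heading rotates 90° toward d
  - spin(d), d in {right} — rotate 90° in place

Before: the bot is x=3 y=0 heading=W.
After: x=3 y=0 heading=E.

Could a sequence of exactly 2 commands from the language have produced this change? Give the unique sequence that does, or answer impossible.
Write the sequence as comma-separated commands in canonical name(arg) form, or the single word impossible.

key: (3,0) unmoved — no command in the sequence translates
from: x=3 y=0 heading=W
[1] after spin(right): x=3 y=0 heading=N
[2] after spin(right): x=3 y=0 heading=E
no rival 2-sequence matches.

spin(right), spin(right)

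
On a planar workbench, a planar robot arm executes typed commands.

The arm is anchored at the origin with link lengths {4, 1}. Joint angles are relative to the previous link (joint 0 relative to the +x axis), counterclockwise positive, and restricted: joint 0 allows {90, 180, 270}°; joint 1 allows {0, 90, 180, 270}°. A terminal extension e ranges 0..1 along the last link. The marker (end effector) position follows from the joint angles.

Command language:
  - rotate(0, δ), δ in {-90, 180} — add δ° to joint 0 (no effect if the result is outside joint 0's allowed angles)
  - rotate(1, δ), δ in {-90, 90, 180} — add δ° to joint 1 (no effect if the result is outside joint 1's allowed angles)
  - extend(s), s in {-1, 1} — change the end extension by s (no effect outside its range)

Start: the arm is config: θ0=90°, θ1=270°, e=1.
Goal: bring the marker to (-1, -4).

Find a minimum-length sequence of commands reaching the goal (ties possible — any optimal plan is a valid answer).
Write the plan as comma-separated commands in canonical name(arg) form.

from: config: θ0=90°, θ1=270°, e=1
[1] after extend(-1): config: θ0=90°, θ1=270°, e=0
[2] after rotate(0, 180): config: θ0=270°, θ1=270°, e=0
nothing shorter than 2 reaches the goal.

extend(-1), rotate(0, 180)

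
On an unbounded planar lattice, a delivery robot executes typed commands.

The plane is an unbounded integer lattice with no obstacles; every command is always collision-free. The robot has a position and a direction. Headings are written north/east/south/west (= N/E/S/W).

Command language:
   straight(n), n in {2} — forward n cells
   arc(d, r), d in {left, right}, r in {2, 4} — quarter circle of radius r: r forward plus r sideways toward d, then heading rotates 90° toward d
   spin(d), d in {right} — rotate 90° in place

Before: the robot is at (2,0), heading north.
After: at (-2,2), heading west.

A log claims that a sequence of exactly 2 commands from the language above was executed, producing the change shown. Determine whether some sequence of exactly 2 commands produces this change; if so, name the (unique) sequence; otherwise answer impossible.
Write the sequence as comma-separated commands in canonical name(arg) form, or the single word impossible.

arc(left, 2), straight(2)

key: cell and facing (now W) both changed — the 2 commands mix motion and turning
t0: at (2,0), heading north
t=1 arc(left, 2) ⇒ at (0,2), heading west
t=2 straight(2) ⇒ at (-2,2), heading west
no rival 2-sequence matches.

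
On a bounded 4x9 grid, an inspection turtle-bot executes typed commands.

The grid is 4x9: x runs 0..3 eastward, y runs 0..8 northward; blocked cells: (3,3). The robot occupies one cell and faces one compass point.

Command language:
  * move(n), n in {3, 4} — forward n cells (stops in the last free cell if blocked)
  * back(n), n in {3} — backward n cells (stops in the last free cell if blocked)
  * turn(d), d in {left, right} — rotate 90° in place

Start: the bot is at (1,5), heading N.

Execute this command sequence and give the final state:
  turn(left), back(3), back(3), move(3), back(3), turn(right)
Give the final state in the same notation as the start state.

at (3,5), heading N

t0: at (1,5), heading N
1. turn(left) → at (1,5), heading W
2. back(3) → at (3,5), heading W
3. back(3) → at (3,5), heading W
4. move(3) → at (0,5), heading W
5. back(3) → at (3,5), heading W
6. turn(right) → at (3,5), heading N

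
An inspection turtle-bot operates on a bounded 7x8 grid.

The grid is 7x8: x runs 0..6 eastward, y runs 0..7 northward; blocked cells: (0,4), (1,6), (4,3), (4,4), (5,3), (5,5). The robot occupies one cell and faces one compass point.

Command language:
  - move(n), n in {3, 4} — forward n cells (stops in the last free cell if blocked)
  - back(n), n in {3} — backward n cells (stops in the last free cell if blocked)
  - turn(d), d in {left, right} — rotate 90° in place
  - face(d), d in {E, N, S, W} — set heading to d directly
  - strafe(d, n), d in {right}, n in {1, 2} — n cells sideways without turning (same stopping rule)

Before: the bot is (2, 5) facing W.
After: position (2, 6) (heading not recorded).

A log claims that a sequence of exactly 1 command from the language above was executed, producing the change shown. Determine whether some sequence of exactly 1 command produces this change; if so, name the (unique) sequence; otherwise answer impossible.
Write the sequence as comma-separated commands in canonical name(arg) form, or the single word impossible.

strafe(right, 1)

t0: (2, 5) facing W
1. strafe(right, 1) → (2, 6) facing W
uniquely the one of 11 1-step routes that fits.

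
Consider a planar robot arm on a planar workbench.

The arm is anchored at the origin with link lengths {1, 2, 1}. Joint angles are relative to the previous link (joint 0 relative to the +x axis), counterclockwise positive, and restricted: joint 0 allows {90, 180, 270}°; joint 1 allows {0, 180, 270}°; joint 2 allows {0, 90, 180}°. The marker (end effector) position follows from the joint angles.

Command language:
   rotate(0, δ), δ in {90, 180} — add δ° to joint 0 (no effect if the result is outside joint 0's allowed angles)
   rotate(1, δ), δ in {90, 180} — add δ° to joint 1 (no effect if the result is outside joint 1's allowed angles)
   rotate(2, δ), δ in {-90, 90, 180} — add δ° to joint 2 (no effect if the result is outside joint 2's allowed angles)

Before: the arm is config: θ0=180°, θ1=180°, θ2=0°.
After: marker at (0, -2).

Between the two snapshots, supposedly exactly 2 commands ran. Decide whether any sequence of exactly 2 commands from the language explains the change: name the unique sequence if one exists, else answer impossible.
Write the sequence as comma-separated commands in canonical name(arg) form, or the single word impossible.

key: running rotate(0, 180) before rotate(0, 90) would end elsewhere — order is forced
start: config: θ0=180°, θ1=180°, θ2=0°
step 1 (rotate(0, 90)): config: θ0=270°, θ1=180°, θ2=0°
step 2 (rotate(0, 180)): config: θ0=90°, θ1=180°, θ2=0°
no other 2-command option fits: unique.

rotate(0, 90), rotate(0, 180)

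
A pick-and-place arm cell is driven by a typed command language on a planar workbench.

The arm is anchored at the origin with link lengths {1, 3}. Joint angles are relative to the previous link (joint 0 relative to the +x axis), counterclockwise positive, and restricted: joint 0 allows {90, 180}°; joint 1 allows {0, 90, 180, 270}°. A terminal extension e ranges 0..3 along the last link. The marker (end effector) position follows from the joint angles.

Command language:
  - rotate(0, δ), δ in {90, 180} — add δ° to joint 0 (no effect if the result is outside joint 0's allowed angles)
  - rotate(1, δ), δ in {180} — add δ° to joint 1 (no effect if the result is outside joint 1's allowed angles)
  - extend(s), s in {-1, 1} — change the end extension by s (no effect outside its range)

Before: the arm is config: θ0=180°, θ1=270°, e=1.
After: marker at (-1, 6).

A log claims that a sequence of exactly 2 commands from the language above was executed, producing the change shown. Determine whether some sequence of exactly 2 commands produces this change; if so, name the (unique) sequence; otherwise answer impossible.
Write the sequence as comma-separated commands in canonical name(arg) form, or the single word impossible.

extend(1), extend(1)

begin: config: θ0=180°, θ1=270°, e=1
step 1 (extend(1)): config: θ0=180°, θ1=270°, e=2
step 2 (extend(1)): config: θ0=180°, θ1=270°, e=3
no other 2-command option fits: unique.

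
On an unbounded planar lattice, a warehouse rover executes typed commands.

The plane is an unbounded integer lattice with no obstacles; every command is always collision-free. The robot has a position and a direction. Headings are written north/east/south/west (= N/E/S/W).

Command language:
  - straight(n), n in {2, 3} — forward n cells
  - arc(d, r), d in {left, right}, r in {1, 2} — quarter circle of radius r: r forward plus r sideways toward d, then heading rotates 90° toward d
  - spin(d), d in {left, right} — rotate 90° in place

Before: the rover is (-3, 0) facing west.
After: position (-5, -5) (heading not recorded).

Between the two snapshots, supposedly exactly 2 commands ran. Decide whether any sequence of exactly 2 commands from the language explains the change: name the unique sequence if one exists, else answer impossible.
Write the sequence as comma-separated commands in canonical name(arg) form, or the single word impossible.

key: order matters: swapping arc(left, 2) and straight(3) lands elsewhere
start: (-3, 0) facing west
[1] after arc(left, 2): (-5, -2) facing south
[2] after straight(3): (-5, -5) facing south
all 64 alternatives checked — unique.

arc(left, 2), straight(3)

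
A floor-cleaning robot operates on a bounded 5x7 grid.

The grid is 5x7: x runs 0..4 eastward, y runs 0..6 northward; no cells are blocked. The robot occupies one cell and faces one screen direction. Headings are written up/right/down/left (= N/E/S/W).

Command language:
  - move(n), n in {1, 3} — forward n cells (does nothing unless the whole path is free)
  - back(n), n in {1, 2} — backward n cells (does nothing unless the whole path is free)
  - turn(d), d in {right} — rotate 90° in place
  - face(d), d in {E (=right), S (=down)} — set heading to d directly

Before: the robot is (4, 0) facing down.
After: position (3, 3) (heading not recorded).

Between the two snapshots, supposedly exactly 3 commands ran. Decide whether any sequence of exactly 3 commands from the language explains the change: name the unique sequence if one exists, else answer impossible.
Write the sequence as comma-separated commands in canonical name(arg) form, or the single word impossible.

no 3-step route produces this change.

impossible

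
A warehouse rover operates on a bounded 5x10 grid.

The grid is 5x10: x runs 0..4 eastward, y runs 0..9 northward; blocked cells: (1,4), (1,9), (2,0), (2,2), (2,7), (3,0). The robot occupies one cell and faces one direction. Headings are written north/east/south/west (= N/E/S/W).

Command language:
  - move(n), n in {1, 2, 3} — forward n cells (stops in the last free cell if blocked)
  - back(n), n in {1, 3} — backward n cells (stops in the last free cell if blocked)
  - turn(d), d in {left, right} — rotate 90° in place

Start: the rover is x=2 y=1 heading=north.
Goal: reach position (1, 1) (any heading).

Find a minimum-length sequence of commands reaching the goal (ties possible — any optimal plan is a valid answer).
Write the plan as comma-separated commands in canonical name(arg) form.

start: x=2 y=1 heading=north
t=1 turn(right) ⇒ x=2 y=1 heading=east
t=2 back(1) ⇒ x=1 y=1 heading=east
no 1-step plan works, so 2 is optimal.

turn(right), back(1)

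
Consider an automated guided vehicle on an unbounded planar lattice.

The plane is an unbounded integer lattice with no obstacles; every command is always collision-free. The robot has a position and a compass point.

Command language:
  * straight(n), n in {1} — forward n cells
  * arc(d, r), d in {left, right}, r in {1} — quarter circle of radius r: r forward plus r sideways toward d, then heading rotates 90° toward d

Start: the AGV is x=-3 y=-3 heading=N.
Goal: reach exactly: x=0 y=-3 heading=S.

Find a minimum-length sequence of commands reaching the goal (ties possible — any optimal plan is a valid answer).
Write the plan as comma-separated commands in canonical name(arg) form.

arc(right, 1), straight(1), arc(right, 1)

begin: x=-3 y=-3 heading=N
step 1 (arc(right, 1)): x=-2 y=-2 heading=E
step 2 (straight(1)): x=-1 y=-2 heading=E
step 3 (arc(right, 1)): x=0 y=-3 heading=S
nothing shorter than 3 reaches the goal.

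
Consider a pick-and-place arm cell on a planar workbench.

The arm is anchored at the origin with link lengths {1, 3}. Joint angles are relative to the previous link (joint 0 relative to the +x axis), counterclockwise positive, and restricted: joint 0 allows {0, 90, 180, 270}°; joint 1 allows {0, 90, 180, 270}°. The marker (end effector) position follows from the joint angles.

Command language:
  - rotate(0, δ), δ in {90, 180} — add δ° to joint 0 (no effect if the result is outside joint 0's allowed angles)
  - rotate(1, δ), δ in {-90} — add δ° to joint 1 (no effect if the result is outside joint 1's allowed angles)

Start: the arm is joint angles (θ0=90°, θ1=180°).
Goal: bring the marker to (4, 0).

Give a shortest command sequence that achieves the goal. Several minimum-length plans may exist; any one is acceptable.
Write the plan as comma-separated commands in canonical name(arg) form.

from: joint angles (θ0=90°, θ1=180°)
step 1 (rotate(0, 90)): joint angles (θ0=180°, θ1=180°)
step 2 (rotate(1, -90)): joint angles (θ0=180°, θ1=90°)
step 3 (rotate(1, -90)): joint angles (θ0=180°, θ1=0°)
step 4 (rotate(0, 180)): joint angles (θ0=0°, θ1=0°)
no 3-step plan works, so 4 is optimal.

rotate(0, 90), rotate(1, -90), rotate(1, -90), rotate(0, 180)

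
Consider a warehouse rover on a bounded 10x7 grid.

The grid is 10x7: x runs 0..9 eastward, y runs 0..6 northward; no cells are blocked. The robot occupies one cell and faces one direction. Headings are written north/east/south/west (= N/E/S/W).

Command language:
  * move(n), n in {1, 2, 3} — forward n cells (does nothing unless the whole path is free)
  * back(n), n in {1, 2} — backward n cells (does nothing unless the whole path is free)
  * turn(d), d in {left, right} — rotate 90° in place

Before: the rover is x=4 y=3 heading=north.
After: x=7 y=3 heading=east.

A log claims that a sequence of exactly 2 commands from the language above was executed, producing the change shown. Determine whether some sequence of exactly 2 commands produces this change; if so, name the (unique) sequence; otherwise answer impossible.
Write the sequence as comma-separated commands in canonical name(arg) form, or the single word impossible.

turn(right), move(3)

key: cell and facing (now E) both changed — the 2 commands mix motion and turning
from: x=4 y=3 heading=north
step 1 (turn(right)): x=4 y=3 heading=east
step 2 (move(3)): x=7 y=3 heading=east
uniquely the one of 49 2-step routes that fits.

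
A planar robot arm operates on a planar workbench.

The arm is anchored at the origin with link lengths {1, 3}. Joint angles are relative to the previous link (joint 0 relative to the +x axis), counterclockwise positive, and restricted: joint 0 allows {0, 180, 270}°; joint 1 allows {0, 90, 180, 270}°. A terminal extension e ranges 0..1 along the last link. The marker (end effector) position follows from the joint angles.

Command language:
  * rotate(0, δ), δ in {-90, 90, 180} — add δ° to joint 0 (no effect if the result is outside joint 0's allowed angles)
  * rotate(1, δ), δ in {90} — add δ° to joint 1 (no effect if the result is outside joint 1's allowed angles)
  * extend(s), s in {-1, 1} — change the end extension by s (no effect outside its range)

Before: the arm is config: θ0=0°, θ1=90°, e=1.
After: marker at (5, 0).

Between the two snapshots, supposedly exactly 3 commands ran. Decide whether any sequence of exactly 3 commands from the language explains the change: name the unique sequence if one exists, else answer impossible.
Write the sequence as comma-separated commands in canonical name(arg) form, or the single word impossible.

rotate(1, 90), rotate(1, 90), rotate(1, 90)

from: config: θ0=0°, θ1=90°, e=1
step 1 (rotate(1, 90)): config: θ0=0°, θ1=180°, e=1
step 2 (rotate(1, 90)): config: θ0=0°, θ1=270°, e=1
step 3 (rotate(1, 90)): config: θ0=0°, θ1=0°, e=1
no other 3-command option fits: unique.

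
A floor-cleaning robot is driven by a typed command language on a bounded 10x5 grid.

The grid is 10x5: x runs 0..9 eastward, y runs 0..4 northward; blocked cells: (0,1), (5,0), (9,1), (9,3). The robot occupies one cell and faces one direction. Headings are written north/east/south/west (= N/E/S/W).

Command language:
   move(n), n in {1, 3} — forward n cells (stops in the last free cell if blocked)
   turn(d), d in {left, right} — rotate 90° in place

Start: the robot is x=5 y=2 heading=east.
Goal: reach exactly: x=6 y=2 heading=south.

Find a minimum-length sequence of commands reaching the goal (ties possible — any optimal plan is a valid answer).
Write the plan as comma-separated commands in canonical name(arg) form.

initial: x=5 y=2 heading=east
t=1 move(1) ⇒ x=6 y=2 heading=east
t=2 turn(right) ⇒ x=6 y=2 heading=south
nothing shorter than 2 reaches the goal.

move(1), turn(right)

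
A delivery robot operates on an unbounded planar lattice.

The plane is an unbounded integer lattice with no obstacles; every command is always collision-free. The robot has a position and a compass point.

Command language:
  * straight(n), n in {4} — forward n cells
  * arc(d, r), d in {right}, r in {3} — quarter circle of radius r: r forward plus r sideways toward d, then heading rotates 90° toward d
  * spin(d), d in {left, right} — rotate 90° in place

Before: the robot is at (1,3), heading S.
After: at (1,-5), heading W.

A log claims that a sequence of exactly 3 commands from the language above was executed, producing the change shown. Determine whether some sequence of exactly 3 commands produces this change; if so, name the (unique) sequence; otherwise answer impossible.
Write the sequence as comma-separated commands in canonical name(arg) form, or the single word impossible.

straight(4), straight(4), spin(right)

key: order matters: swapping straight(4) and spin(right) lands elsewhere
start: at (1,3), heading S
t=1 straight(4) ⇒ at (1,-1), heading S
t=2 straight(4) ⇒ at (1,-5), heading S
t=3 spin(right) ⇒ at (1,-5), heading W
all 64 alternatives checked — unique.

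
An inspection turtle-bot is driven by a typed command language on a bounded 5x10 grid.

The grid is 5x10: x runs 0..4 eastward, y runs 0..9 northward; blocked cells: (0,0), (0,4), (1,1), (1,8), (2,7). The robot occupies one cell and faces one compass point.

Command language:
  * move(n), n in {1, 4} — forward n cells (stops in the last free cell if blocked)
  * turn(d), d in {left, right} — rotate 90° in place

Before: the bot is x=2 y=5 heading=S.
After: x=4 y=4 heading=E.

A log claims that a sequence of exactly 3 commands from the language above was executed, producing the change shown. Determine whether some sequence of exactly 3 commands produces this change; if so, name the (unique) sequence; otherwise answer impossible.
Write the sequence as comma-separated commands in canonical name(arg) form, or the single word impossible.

key: cell and facing (now E) both changed — the 3 commands mix motion and turning
initial: x=2 y=5 heading=S
1. move(1) → x=2 y=4 heading=S
2. turn(left) → x=2 y=4 heading=E
3. move(4) → x=4 y=4 heading=E
no rival 3-sequence matches.

move(1), turn(left), move(4)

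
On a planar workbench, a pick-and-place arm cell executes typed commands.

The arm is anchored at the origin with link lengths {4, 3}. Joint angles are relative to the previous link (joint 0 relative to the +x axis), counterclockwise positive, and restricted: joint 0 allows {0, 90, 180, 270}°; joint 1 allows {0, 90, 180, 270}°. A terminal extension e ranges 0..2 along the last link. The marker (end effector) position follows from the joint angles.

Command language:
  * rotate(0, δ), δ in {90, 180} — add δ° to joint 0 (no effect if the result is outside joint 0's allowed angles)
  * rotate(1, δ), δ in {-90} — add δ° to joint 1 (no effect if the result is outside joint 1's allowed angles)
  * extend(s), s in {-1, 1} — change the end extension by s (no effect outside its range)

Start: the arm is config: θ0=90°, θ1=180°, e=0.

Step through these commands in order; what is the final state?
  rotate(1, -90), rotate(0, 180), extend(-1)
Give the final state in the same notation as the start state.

config: θ0=270°, θ1=90°, e=0

initial: config: θ0=90°, θ1=180°, e=0
step 1 (rotate(1, -90)): config: θ0=90°, θ1=90°, e=0
step 2 (rotate(0, 180)): config: θ0=270°, θ1=90°, e=0
step 3 (extend(-1)): config: θ0=270°, θ1=90°, e=0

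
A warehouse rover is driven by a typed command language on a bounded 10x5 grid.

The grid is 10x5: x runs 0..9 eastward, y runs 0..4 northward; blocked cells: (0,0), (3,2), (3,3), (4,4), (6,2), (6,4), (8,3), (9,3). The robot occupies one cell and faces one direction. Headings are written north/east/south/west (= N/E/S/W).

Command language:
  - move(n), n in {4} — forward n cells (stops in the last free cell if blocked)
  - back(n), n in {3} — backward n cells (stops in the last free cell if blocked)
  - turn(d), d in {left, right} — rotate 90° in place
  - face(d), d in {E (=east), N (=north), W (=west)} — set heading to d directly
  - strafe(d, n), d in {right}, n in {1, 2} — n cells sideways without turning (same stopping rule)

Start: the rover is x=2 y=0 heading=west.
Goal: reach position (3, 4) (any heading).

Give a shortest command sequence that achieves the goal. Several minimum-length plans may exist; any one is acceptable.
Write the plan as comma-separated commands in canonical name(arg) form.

turn(right), move(4), strafe(right, 1)

start: x=2 y=0 heading=west
step 1 (turn(right)): x=2 y=0 heading=north
step 2 (move(4)): x=2 y=4 heading=north
step 3 (strafe(right, 1)): x=3 y=4 heading=north
shorter routes all fall short; 3 is best.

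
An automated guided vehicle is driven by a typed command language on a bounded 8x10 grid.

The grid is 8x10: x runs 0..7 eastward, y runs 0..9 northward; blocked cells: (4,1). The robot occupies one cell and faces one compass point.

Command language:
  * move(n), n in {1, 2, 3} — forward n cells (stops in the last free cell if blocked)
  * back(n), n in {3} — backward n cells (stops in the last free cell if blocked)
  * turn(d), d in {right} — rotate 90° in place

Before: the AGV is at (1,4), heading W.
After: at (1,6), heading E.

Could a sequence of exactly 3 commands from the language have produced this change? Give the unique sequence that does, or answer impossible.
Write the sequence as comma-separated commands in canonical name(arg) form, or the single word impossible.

key: cell and facing (now E) both changed — the 3 commands mix motion and turning
from: at (1,4), heading W
step 1 (turn(right)): at (1,4), heading N
step 2 (move(2)): at (1,6), heading N
step 3 (turn(right)): at (1,6), heading E
all 125 alternatives checked — unique.

turn(right), move(2), turn(right)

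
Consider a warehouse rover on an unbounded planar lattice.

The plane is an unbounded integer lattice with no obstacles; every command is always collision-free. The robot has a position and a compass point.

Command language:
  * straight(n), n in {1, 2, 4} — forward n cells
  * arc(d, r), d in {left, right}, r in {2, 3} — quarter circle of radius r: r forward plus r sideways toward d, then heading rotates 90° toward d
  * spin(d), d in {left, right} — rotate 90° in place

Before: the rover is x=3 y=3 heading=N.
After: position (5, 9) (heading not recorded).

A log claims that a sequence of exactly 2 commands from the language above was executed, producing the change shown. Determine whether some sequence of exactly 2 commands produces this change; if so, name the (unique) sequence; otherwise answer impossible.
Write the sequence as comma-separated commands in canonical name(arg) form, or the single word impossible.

key: order matters: swapping straight(4) and arc(right, 2) lands elsewhere
t0: x=3 y=3 heading=N
[1] after straight(4): x=3 y=7 heading=N
[2] after arc(right, 2): x=5 y=9 heading=E
uniquely the one of 81 2-step routes that fits.

straight(4), arc(right, 2)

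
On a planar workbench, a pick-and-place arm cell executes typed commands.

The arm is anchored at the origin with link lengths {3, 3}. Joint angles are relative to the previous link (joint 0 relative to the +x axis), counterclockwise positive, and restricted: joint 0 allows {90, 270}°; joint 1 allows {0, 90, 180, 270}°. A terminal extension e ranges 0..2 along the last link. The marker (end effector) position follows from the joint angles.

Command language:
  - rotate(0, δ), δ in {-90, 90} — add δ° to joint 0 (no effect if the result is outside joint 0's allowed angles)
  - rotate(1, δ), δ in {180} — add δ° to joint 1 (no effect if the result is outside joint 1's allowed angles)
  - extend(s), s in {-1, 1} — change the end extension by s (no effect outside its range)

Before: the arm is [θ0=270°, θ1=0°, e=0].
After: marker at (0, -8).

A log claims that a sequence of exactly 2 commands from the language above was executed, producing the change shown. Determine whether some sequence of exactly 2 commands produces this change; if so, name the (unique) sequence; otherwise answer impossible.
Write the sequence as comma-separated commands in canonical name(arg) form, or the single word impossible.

extend(1), extend(1)

from: [θ0=270°, θ1=0°, e=0]
1. extend(1) → [θ0=270°, θ1=0°, e=1]
2. extend(1) → [θ0=270°, θ1=0°, e=2]
uniquely the one of 25 2-step routes that fits.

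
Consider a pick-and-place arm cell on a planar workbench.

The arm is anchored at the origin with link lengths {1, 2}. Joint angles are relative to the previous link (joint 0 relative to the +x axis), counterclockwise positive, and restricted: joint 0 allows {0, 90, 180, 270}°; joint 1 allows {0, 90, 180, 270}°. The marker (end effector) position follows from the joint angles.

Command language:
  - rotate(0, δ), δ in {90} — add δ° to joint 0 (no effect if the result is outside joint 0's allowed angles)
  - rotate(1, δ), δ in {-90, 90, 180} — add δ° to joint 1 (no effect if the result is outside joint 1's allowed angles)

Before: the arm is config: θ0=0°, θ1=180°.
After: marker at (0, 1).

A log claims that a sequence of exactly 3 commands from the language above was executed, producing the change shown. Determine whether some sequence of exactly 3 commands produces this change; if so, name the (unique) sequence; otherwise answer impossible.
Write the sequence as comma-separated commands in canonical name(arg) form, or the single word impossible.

rotate(0, 90), rotate(0, 90), rotate(0, 90)

initial: config: θ0=0°, θ1=180°
[1] after rotate(0, 90): config: θ0=90°, θ1=180°
[2] after rotate(0, 90): config: θ0=180°, θ1=180°
[3] after rotate(0, 90): config: θ0=270°, θ1=180°
no other 3-command option fits: unique.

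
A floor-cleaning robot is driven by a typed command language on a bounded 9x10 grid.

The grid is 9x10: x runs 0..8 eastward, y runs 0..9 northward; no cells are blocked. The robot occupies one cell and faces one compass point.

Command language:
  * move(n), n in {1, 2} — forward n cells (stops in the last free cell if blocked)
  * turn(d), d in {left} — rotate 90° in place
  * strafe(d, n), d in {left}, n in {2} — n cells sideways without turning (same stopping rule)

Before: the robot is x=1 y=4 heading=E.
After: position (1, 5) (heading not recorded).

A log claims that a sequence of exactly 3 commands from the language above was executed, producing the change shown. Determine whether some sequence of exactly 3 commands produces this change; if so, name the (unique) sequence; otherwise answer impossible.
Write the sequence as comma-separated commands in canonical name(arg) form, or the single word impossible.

turn(left), move(1), turn(left)

from: x=1 y=4 heading=E
step 1 (turn(left)): x=1 y=4 heading=N
step 2 (move(1)): x=1 y=5 heading=N
step 3 (turn(left)): x=1 y=5 heading=W
no rival 3-sequence matches.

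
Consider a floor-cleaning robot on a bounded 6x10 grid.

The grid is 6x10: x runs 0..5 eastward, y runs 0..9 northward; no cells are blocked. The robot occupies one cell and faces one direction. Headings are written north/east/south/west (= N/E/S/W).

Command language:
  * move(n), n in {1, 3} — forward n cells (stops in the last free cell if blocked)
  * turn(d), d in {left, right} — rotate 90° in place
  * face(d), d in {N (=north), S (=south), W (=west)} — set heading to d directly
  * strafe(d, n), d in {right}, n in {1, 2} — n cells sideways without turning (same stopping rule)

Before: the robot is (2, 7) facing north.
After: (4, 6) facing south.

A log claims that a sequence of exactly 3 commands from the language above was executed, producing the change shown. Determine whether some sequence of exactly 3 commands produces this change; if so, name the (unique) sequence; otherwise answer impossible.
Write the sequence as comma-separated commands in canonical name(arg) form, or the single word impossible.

key: order matters: swapping strafe(right, 2) and move(1) lands elsewhere
initial: (2, 7) facing north
step 1 (strafe(right, 2)): (4, 7) facing north
step 2 (face(S)): (4, 7) facing south
step 3 (move(1)): (4, 6) facing south
all 729 alternatives checked — unique.

strafe(right, 2), face(S), move(1)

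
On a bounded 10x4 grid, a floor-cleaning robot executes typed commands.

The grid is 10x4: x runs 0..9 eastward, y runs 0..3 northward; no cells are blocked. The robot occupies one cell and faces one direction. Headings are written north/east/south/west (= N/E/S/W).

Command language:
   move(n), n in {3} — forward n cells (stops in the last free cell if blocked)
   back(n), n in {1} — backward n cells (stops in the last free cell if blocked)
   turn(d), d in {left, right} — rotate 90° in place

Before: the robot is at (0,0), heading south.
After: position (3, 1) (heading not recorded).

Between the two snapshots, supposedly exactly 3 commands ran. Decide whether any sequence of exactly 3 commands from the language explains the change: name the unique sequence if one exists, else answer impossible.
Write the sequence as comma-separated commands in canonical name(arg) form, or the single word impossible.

key: running move(3) before back(1) would end elsewhere — order is forced
from: at (0,0), heading south
[1] after back(1): at (0,1), heading south
[2] after turn(left): at (0,1), heading east
[3] after move(3): at (3,1), heading east
no other 3-command option fits: unique.

back(1), turn(left), move(3)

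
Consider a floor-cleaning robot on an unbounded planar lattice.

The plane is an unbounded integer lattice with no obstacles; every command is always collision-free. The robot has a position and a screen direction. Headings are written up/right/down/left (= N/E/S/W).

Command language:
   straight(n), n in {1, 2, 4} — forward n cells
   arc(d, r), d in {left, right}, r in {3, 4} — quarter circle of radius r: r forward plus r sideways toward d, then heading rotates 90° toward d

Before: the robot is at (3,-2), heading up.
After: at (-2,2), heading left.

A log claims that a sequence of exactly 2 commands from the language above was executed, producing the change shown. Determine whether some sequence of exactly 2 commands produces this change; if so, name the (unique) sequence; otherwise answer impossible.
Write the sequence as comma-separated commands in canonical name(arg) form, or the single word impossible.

key: cell and facing (now W) both changed — the 2 commands mix motion and turning
t0: at (3,-2), heading up
step 1 (arc(left, 4)): at (-1,2), heading left
step 2 (straight(1)): at (-2,2), heading left
all 49 alternatives checked — unique.

arc(left, 4), straight(1)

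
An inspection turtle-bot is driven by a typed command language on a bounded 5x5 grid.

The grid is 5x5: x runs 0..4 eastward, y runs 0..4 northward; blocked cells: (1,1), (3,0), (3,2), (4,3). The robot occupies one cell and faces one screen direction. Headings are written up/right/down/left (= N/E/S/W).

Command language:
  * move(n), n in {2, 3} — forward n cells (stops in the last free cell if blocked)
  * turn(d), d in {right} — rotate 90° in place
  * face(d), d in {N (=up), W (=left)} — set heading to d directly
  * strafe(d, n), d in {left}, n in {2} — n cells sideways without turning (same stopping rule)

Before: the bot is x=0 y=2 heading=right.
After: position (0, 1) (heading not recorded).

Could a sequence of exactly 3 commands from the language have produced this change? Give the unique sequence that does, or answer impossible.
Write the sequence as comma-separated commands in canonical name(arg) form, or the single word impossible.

key: running move(3) before strafe(left, 2) would end elsewhere — order is forced
initial: x=0 y=2 heading=right
step 1 (strafe(left, 2)): x=0 y=4 heading=right
step 2 (turn(right)): x=0 y=4 heading=down
step 3 (move(3)): x=0 y=1 heading=down
all 216 alternatives checked — unique.

strafe(left, 2), turn(right), move(3)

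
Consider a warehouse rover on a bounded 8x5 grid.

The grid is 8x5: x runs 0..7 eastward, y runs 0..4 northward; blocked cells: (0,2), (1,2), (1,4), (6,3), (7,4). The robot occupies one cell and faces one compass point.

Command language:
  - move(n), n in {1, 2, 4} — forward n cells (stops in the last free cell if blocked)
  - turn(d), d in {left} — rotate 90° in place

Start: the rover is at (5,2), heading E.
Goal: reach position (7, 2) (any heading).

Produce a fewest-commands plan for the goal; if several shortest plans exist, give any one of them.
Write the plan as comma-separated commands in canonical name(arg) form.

initial: at (5,2), heading E
[1] after move(4): at (7,2), heading E
shorter routes all fall short; 1 is best.

move(4)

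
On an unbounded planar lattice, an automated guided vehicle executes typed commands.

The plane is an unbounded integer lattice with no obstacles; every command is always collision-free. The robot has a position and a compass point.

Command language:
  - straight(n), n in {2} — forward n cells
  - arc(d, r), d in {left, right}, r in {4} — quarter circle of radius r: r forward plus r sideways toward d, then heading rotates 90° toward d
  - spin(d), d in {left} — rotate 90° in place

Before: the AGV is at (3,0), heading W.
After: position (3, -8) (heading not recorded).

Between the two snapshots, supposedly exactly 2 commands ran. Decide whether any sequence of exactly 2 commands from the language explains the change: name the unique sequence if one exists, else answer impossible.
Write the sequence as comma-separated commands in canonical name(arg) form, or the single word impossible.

t0: at (3,0), heading W
t=1 arc(left, 4) ⇒ at (-1,-4), heading S
t=2 arc(left, 4) ⇒ at (3,-8), heading E
all 16 alternatives checked — unique.

arc(left, 4), arc(left, 4)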